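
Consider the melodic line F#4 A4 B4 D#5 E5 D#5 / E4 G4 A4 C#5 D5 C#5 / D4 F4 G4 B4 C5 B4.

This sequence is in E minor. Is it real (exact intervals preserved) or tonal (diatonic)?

real

Each cell has the same semitone pattern (3, 2, 4, 1, -1) — intervals are preserved exactly.
And D#5 lies outside E minor, so the sequence is real rather than tonal.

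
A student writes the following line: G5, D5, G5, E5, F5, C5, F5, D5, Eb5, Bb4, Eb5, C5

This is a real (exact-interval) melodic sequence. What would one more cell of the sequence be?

Taking 4-note groups, the heads are G5, F5, Eb5: the pattern moves down a 2nd.
Statement 4 starts on Db5 and keeps the same exact contour: Db5 Ab4 Db5 Bb4.

Db5 Ab4 Db5 Bb4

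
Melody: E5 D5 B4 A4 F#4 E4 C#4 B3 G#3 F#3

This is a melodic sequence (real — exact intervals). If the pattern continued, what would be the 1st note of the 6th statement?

With 2-note cells, note 1 of each statement runs E5, B4, F#4, C#4, G#3.
From G#3, down a 4th gives D#3.

D#3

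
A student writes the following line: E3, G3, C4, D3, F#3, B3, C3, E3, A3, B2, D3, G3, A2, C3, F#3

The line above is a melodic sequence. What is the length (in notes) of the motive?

15 notes total. Splitting into 5 groups of 3:
E3 G3 C4 | D3 F#3 B3 | C3 E3 A3 | B2 D3 G3 | A2 C3 F#3
Each cell is the previous one down a 2nd — so the unit is 3 notes.

3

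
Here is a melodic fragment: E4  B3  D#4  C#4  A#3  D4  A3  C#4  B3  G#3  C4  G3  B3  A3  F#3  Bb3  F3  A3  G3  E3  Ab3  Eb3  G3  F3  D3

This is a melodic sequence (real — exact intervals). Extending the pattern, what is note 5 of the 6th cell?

With 5-note cells, note 5 of each statement runs A#3, G#3, F#3, E3, D3.
From D3, down a 2nd gives C3.

C3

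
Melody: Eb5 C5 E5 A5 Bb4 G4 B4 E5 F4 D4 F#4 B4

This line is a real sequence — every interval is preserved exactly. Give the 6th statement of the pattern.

D3 B2 D#3 G#3

With a 4-note motive the entries are Eb5, Bb4, F4, each down a 4th from the previous.
Continuing the starts: C4 → G3 → D3.
Statement 6 starts on D3 and keeps the same exact contour: D3 B2 D#3 G#3.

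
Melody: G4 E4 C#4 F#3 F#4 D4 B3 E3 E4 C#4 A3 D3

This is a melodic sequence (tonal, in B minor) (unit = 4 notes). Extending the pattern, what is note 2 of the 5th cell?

With 4-note cells, note 2 of each statement runs E4, D4, C#4.
Extending down a 2nd: B3 → A3.

A3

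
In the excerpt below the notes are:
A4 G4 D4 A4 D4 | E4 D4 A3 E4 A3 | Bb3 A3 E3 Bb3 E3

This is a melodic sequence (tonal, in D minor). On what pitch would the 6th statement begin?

Unit = 5 notes; the statements start on A4, E4, Bb3, moving down a 4th each time.
Continuing: F3 → C3 → G2. Statement 6 starts on G2.

G2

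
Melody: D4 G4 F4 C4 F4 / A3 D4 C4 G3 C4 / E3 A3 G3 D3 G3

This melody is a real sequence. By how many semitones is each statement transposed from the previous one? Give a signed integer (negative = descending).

With a 5-note motive the entries are D4, A3, E3, each down a 4th from the previous.
D4→A3 is 57 − 62 = -5 semitones.

-5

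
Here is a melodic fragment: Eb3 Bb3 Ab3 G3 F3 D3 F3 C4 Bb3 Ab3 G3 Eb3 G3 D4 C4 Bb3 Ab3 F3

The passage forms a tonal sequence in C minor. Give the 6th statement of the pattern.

C4 G4 F4 Eb4 D4 Bb3

Unit = 6 notes; the statements start on Eb3, F3, G3, moving up a 2nd each time.
Carrying on: Ab3 → Bb3 → C4.
So cell 6 is C4 G4 F4 Eb4 D4 Bb3.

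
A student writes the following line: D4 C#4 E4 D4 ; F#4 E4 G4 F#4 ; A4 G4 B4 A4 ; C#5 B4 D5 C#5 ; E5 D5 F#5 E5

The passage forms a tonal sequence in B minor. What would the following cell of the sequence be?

With a 4-note motive the entries are D4, F#4, A4, C#5, E5, each up a 3rd from the previous.
Statement 6 starts on G5 and keeps the same diatonic contour: G5 F#5 A5 G5.

G5 F#5 A5 G5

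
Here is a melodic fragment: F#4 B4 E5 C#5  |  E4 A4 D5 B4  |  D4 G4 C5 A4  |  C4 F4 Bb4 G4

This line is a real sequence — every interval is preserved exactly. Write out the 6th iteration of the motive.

Ab3 Db4 Gb4 Eb4

With a 4-note motive the entries are F#4, E4, D4, C4, each down a 2nd from the previous.
Extending down a 2nd: Bb3 → Ab3.
From Ab3 the exact shape gives Ab3 Db4 Gb4 Eb4.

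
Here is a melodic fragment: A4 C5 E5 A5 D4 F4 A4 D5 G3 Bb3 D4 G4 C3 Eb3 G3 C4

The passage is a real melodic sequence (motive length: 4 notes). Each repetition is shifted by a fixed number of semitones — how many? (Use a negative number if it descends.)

With a 4-note motive the entries are A4, D4, G3, C3, each down a 5th from the previous.
Counting half-steps from A4 to D4: -7.

-7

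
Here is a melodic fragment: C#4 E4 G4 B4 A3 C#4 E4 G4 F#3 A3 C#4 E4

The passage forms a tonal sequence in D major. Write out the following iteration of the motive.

D3 F#3 A3 C#4

The 4-note cells begin on C#4, A3, F#3 — each down a 3rd from the last.
So cell 4 is D3 F#3 A3 C#4.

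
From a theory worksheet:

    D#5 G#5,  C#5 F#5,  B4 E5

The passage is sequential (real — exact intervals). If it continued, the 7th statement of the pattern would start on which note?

With a 2-note motive the entries are D#5, C#5, B4, each down a 2nd from the previous.
Continuing: A4 → G4 → F4 → Eb4. Statement 7 starts on Eb4.

Eb4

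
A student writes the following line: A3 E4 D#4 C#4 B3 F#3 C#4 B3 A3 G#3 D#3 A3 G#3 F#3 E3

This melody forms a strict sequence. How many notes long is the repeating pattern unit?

Try groups of 5 (3 cells in 15 notes):
A3 E4 D#4 C#4 B3 | F#3 C#4 B3 A3 G#3 | D#3 A3 G#3 F#3 E3
That's a consistent down a 3rd shift per cell, and no other grouping gives one.

5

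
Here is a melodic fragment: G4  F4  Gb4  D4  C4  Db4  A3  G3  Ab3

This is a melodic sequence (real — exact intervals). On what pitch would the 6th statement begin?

The 3-note cells begin on G4, D4, A3 — each down a 4th from the last.
Extending the heads down a 4th: E3 → B2 → F#2.

F#2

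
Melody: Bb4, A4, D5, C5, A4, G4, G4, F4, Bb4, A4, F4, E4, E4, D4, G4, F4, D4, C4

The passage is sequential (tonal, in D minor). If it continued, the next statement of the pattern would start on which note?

With a 6-note motive the entries are Bb4, G4, E4, each down a 3rd from the previous.
The next head, down a 3rd from E4, is C4.

C4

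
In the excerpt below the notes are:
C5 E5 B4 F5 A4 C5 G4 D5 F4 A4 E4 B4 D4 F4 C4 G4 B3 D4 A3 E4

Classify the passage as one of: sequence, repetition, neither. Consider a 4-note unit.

Each 4-note cell is the previous one transposed down a 3rd.

sequence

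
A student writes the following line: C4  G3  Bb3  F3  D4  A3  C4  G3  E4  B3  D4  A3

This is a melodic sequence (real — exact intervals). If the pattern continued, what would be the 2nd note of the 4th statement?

C#4

The unit is 4 notes. Position-2 pitches of the 3 shown cells: G3, A3, B3.
One more up a 2nd gives C#4.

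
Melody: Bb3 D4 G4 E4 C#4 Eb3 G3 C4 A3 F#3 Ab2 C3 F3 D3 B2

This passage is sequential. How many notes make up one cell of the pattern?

5

There are 15 notes; a 5-note unit gives 3 cells:
Bb3 D4 G4 E4 C#4 | Eb3 G3 C4 A3 F#3 | Ab2 C3 F3 D3 B2
Each cell is the previous one down a 5th — so the unit is 5 notes.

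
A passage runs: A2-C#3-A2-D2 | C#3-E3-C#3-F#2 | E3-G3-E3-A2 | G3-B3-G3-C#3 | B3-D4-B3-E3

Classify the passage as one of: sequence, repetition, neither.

Each 4-note cell is the previous one transposed up a 3rd.

sequence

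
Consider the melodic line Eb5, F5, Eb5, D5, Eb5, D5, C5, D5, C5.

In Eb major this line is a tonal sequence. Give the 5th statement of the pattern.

Ab4 Bb4 Ab4

The 3-note cells begin on Eb5, D5, C5 — each down a 2nd from the last.
Extending down a 2nd: Bb4 → Ab4.
Statement 5 starts on Ab4 and keeps the same diatonic contour: Ab4 Bb4 Ab4.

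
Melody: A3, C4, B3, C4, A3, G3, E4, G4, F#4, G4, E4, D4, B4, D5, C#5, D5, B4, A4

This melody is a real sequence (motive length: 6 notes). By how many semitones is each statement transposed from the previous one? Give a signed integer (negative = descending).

The 6-note cells begin on A3, E4, B4 — each up a 5th from the last.
Counting half-steps from A3 to E4: 7.

7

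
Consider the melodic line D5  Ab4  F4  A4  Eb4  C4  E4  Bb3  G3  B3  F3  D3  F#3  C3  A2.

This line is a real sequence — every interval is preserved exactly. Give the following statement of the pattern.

C#3 G2 E2

Unit = 3 notes; the statements start on D5, A4, E4, B3, F#3, moving down a 4th each time.
So cell 6 is C#3 G2 E2.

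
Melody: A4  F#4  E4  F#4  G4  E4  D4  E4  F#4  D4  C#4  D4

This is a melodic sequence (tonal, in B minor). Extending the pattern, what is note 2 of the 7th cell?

The unit is 4 notes. Position-2 pitches of the 3 shown cells: F#4, E4, D4.
Each moves down a 2nd. Continuing: C#4 → B3 → A3 → G3.

G3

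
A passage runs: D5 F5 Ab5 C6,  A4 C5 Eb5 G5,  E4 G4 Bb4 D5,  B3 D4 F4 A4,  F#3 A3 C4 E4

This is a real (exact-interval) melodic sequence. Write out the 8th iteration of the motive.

Taking 4-note groups, the heads are D5, A4, E4, B3, F#3: the pattern moves down a 4th.
Carrying on: C#3 → G#2 → D#2.
So cell 8 is D#2 F#2 A2 C#3.

D#2 F#2 A2 C#3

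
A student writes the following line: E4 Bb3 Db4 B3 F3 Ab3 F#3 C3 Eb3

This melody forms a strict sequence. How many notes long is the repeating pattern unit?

3

Try groups of 3 (3 cells in 9 notes):
E4 Bb3 Db4 | B3 F3 Ab3 | F#3 C3 Eb3
That's a consistent down a 4th shift per cell, and no other grouping gives one.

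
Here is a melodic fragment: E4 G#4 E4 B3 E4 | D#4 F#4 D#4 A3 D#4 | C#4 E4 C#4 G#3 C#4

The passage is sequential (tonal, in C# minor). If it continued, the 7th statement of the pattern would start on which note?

F#3

Unit = 5 notes; the statements start on E4, D#4, C#4, moving down a 2nd each time.
Extending the heads down a 2nd: B3 → A3 → G#3 → F#3.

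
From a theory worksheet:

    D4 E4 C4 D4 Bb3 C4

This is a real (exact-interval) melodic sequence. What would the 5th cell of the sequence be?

Taking 2-note groups, the heads are D4, C4, Bb3: the pattern moves down a 2nd.
Carrying on: Ab3 → Gb3.
From Gb3 the exact shape gives Gb3 Ab3.

Gb3 Ab3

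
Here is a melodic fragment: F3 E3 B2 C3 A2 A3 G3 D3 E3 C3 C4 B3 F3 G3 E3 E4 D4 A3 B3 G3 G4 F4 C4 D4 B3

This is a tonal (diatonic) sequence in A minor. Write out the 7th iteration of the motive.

D5 C5 G4 A4 F4

The 5-note cells begin on F3, A3, C4, E4, G4 — each up a 3rd from the last.
Carrying on: B4 → D5.
So cell 7 is D5 C5 G4 A4 F4.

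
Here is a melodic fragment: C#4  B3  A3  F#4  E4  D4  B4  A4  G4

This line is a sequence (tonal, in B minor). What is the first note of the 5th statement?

Taking 3-note groups, the heads are C#4, F#4, B4: the pattern moves up a 4th.
Continuing: E5 → A5. Statement 5 starts on A5.

A5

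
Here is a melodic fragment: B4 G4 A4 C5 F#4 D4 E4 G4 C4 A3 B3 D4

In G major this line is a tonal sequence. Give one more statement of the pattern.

G3 E3 F#3 A3

The 4-note cells begin on B4, F#4, C4 — each down a 4th from the last.
So cell 4 is G3 E3 F#3 A3.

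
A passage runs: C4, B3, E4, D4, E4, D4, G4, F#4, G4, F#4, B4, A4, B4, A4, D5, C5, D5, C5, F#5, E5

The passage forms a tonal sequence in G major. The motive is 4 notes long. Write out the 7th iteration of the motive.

A5 G5 C6 B5

With a 4-note motive the entries are C4, E4, G4, B4, D5, each up a 3rd from the previous.
Carrying on: F#5 → A5.
Statement 7 starts on A5 and keeps the same diatonic contour: A5 G5 C6 B5.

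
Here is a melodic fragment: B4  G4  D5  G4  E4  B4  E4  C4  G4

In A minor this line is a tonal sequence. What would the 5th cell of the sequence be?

A3 F3 C4

With a 3-note motive the entries are B4, G4, E4, each down a 3rd from the previous.
Carrying on: C4 → A3.
Statement 5 starts on A3 and keeps the same diatonic contour: A3 F3 C4.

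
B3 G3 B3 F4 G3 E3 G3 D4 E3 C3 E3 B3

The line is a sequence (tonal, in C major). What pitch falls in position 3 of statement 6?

F2

The unit is 4 notes. Position-3 pitches of the 3 shown cells: B3, G3, E3.
Carrying that down a 3rd forward: C3 → A2 → F2.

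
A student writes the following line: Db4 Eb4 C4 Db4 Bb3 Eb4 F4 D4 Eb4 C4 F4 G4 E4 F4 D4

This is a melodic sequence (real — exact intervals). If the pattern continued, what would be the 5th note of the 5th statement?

The unit is 5 notes. Position-5 pitches of the 3 shown cells: Bb3, C4, D4.
Extending up a 2nd: E4 → F#4.

F#4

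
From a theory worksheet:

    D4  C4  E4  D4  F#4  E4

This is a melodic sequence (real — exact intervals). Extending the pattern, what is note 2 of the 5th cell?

G#4

The unit is 2 notes. Position-2 pitches of the 3 shown cells: C4, D4, E4.
Extending up a 2nd: F#4 → G#4.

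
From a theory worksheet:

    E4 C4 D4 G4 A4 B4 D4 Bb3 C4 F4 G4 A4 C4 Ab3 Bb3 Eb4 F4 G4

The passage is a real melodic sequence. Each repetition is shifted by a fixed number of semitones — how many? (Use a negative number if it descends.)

-2

Taking 6-note groups, the heads are E4, D4, C4: the pattern moves down a 2nd.
E4→D4 is 62 − 64 = -2 semitones.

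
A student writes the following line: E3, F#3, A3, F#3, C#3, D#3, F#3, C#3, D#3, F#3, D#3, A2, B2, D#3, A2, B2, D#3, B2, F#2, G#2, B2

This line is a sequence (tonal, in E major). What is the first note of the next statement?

F#2

The 7-note cells begin on E3, C#3, A2 — each down a 3rd from the last.
The next head, down a 3rd from A2, is F#2.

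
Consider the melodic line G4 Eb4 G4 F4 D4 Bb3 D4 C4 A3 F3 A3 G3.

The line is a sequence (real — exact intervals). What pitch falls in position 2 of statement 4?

C3

With 4-note cells, note 2 of each statement runs Eb4, Bb3, F3.
From F3, down a 4th gives C3.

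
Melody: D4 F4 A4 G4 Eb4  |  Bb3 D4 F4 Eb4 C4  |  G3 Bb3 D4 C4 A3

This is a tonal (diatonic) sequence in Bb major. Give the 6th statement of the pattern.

A2 C3 Eb3 D3 Bb2

With a 5-note motive the entries are D4, Bb3, G3, each down a 3rd from the previous.
Continuing the starts: Eb3 → C3 → A2.
From A2 the diatonic shape gives A2 C3 Eb3 D3 Bb2.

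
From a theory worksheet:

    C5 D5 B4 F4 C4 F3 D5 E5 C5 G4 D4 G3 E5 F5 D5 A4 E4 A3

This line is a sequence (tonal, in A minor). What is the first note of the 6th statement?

A5

Unit = 6 notes; the statements start on C5, D5, E5, moving up a 2nd each time.
Continuing: F5 → G5 → A5. Statement 6 starts on A5.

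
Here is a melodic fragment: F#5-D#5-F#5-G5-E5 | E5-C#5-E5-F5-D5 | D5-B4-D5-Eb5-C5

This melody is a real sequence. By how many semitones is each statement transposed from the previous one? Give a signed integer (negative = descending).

The 5-note cells begin on F#5, E5, D5 — each down a 2nd from the last.
F#5 to E5 spans -2 semitones.

-2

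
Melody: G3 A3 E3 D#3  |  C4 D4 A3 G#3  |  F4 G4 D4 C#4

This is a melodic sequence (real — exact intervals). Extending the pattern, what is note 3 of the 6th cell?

The unit is 4 notes. Position-3 pitches of the 3 shown cells: E3, A3, D4.
Each moves up a 4th. Continuing: G4 → C5 → F5.

F5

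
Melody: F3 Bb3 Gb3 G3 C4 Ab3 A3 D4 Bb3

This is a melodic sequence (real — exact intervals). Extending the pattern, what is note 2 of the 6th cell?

With 3-note cells, note 2 of each statement runs Bb3, C4, D4.
Carrying that up a 2nd forward: E4 → F#4 → G#4.

G#4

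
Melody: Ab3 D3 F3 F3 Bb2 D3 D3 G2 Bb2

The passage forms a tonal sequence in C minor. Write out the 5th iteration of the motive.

Taking 3-note groups, the heads are Ab3, F3, D3: the pattern moves down a 3rd.
Continuing the starts: Bb2 → G2.
So cell 5 is G2 C2 Eb2.

G2 C2 Eb2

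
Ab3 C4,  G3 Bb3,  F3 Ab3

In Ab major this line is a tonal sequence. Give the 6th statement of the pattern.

Unit = 2 notes; the statements start on Ab3, G3, F3, moving down a 2nd each time.
Extending down a 2nd: Eb3 → Db3 → C3.
Statement 6 starts on C3 and keeps the same diatonic contour: C3 Eb3.

C3 Eb3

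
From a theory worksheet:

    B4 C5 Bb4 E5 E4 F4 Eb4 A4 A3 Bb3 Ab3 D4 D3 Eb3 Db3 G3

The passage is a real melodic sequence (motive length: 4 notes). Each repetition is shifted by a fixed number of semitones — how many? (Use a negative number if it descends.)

The 4-note cells begin on B4, E4, A3, D3 — each down a 5th from the last.
B4 to E4 spans -7 semitones.

-7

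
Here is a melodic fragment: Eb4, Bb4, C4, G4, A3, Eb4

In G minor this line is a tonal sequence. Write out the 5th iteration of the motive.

D3 A3

The 2-note cells begin on Eb4, C4, A3 — each down a 3rd from the last.
Carrying on: F3 → D3.
So cell 5 is D3 A3.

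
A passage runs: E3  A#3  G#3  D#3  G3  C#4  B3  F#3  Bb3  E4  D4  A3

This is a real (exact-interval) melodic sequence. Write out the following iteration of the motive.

The 4-note cells begin on E3, G3, Bb3 — each up a 3rd from the last.
From Db4 the exact shape gives Db4 G4 F4 C4.

Db4 G4 F4 C4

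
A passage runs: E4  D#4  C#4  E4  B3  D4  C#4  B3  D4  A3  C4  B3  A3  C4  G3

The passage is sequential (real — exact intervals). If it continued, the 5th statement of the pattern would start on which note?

Taking 5-note groups, the heads are E4, D4, C4: the pattern moves down a 2nd.
Extending the heads down a 2nd: Bb3 → Ab3.

Ab3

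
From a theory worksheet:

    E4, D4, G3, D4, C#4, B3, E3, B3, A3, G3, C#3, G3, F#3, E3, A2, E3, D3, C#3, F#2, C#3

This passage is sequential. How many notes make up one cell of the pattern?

4

Try groups of 4 (5 cells in 20 notes):
E4 D4 G3 D4 | C#4 B3 E3 B3 | A3 G3 C#3 G3 | F#3 E3 A2 E3 | D3 C#3 F#2 C#3
Every group is a transposition down a 3rd of the one before; no shorter unit works.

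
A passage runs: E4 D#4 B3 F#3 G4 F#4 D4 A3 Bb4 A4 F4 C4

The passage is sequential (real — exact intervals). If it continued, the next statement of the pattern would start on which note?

Db5

Unit = 4 notes; the statements start on E4, G4, Bb4, moving up a 3rd each time.
One more step up a 3rd gives Db5.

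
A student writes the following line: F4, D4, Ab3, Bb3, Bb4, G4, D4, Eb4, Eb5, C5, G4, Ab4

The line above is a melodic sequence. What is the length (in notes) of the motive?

4

Try groups of 4 (3 cells in 12 notes):
F4 D4 Ab3 Bb3 | Bb4 G4 D4 Eb4 | Eb5 C5 G4 Ab4
Each cell is the previous one up a 4th — so the unit is 4 notes.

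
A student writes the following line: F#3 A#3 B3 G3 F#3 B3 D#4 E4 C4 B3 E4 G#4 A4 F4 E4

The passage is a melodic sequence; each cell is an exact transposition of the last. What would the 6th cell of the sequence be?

G5 B5 C6 Ab5 G5

Unit = 5 notes; the statements start on F#3, B3, E4, moving up a 4th each time.
Extending up a 4th: A4 → D5 → G5.
From G5 the exact shape gives G5 B5 C6 Ab5 G5.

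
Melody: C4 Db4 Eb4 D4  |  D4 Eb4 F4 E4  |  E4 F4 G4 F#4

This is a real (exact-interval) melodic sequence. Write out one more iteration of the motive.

F#4 G4 A4 G#4

Unit = 4 notes; the statements start on C4, D4, E4, moving up a 2nd each time.
Statement 4 starts on F#4 and keeps the same exact contour: F#4 G4 A4 G#4.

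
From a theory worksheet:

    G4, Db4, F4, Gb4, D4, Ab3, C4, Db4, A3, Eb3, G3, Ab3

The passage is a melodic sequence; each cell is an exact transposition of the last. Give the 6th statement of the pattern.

With a 4-note motive the entries are G4, D4, A3, each down a 4th from the previous.
Extending down a 4th: E3 → B2 → F#2.
Statement 6 starts on F#2 and keeps the same exact contour: F#2 C2 E2 F2.

F#2 C2 E2 F2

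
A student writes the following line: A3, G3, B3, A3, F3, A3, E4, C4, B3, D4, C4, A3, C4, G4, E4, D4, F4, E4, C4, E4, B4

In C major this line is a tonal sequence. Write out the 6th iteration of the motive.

D5 C5 E5 D5 B4 D5 A5

With a 7-note motive the entries are A3, C4, E4, each up a 3rd from the previous.
Extending up a 3rd: G4 → B4 → D5.
Statement 6 starts on D5 and keeps the same diatonic contour: D5 C5 E5 D5 B4 D5 A5.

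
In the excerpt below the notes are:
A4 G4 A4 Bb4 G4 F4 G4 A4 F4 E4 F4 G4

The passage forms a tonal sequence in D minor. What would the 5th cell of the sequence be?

Unit = 4 notes; the statements start on A4, G4, F4, moving down a 2nd each time.
Carrying on: E4 → D4.
Statement 5 starts on D4 and keeps the same diatonic contour: D4 C4 D4 E4.

D4 C4 D4 E4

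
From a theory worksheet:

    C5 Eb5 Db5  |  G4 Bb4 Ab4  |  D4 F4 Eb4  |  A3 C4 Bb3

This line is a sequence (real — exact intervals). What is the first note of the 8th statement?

The 3-note cells begin on C5, G4, D4, A3 — each down a 4th from the last.
Extending the heads down a 4th: E3 → B2 → F#2 → C#2.

C#2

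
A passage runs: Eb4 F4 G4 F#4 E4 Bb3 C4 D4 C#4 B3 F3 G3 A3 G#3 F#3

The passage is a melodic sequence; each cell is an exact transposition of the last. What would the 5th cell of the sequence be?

The 5-note cells begin on Eb4, Bb3, F3 — each down a 4th from the last.
Carrying on: C3 → G2.
Statement 5 starts on G2 and keeps the same exact contour: G2 A2 B2 A#2 G#2.

G2 A2 B2 A#2 G#2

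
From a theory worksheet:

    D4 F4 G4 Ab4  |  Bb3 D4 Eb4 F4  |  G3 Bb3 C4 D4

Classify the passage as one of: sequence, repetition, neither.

Each 4-note cell is the previous one transposed down a 3rd.

sequence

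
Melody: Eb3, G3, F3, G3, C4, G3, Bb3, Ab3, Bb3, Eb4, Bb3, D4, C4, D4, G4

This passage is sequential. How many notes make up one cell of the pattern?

5

Try groups of 5 (3 cells in 15 notes):
Eb3 G3 F3 G3 C4 | G3 Bb3 Ab3 Bb3 Eb4 | Bb3 D4 C4 D4 G4
Every group is a transposition up a 3rd of the one before; no shorter unit works.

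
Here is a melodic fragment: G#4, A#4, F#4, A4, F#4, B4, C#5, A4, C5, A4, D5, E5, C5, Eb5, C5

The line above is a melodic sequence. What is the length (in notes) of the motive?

There are 15 notes; a 5-note unit gives 3 cells:
G#4 A#4 F#4 A4 F#4 | B4 C#5 A4 C5 A4 | D5 E5 C5 Eb5 C5
Each cell is the previous one up a 3rd — so the unit is 5 notes.

5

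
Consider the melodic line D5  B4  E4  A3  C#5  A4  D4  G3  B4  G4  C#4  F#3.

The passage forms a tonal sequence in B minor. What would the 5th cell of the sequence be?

The 4-note cells begin on D5, C#5, B4 — each down a 2nd from the last.
Carrying on: A4 → G4.
So cell 5 is G4 E4 A3 D3.

G4 E4 A3 D3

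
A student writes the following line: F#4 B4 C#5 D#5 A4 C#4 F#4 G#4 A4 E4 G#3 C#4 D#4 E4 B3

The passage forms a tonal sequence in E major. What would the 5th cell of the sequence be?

With a 5-note motive the entries are F#4, C#4, G#3, each down a 4th from the previous.
Extending down a 4th: D#3 → A2.
So cell 5 is A2 D#3 E3 F#3 C#3.

A2 D#3 E3 F#3 C#3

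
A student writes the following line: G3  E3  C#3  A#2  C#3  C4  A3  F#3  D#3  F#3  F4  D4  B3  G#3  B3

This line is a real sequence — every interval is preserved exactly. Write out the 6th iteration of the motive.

The 5-note cells begin on G3, C4, F4 — each up a 4th from the last.
Carrying on: Bb4 → Eb5 → Ab5.
From Ab5 the exact shape gives Ab5 F5 D5 B4 D5.

Ab5 F5 D5 B4 D5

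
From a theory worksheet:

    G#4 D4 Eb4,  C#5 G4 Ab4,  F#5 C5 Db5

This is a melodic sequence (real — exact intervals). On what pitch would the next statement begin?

B5

With a 3-note motive the entries are G#4, C#5, F#5, each up a 4th from the previous.
The next head, up a 4th from F#5, is B5.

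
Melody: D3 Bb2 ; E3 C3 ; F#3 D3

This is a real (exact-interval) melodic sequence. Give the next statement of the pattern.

G#3 E3

The 2-note cells begin on D3, E3, F#3 — each up a 2nd from the last.
So cell 4 is G#3 E3.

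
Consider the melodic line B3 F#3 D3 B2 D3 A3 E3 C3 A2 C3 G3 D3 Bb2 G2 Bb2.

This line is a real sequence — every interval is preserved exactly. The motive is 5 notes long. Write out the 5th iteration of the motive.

Eb3 Bb2 Gb2 Eb2 Gb2

The 5-note cells begin on B3, A3, G3 — each down a 2nd from the last.
Extending down a 2nd: F3 → Eb3.
From Eb3 the exact shape gives Eb3 Bb2 Gb2 Eb2 Gb2.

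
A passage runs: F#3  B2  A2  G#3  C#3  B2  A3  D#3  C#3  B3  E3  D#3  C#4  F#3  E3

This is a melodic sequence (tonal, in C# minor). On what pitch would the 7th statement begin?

E4

With a 3-note motive the entries are F#3, G#3, A3, B3, C#4, each up a 2nd from the previous.
Continuing: D#4 → E4. Statement 7 starts on E4.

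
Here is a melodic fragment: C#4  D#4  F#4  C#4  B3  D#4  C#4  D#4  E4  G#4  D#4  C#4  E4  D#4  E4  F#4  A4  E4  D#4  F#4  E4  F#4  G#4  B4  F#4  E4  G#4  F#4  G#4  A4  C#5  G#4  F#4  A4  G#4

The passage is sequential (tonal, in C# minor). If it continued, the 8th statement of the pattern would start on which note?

With a 7-note motive the entries are C#4, D#4, E4, F#4, G#4, each up a 2nd from the previous.
Extending the heads up a 2nd: A4 → B4 → C#5.

C#5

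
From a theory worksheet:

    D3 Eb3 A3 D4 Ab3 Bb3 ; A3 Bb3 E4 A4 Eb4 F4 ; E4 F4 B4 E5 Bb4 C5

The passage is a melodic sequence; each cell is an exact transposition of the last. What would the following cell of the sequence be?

Taking 6-note groups, the heads are D3, A3, E4: the pattern moves up a 5th.
From B4 the exact shape gives B4 C5 F#5 B5 F5 G5.

B4 C5 F#5 B5 F5 G5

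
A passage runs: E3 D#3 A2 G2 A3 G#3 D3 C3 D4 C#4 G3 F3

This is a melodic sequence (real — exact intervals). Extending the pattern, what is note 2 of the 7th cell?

With 4-note cells, note 2 of each statement runs D#3, G#3, C#4.
Carrying that up a 4th forward: F#4 → B4 → E5 → A5.

A5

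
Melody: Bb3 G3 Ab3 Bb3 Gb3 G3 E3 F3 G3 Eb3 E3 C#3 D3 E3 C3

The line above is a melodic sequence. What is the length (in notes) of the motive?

15 notes total. Splitting into 3 groups of 5:
Bb3 G3 Ab3 Bb3 Gb3 | G3 E3 F3 G3 Eb3 | E3 C#3 D3 E3 C3
Every group is a transposition down a 3rd of the one before; no shorter unit works.

5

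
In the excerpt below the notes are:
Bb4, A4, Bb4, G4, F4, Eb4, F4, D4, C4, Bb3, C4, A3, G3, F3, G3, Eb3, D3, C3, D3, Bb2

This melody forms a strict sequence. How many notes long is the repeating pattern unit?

4

Try groups of 4 (5 cells in 20 notes):
Bb4 A4 Bb4 G4 | F4 Eb4 F4 D4 | C4 Bb3 C4 A3 | G3 F3 G3 Eb3 | D3 C3 D3 Bb2
Each cell is the previous one down a 4th — so the unit is 4 notes.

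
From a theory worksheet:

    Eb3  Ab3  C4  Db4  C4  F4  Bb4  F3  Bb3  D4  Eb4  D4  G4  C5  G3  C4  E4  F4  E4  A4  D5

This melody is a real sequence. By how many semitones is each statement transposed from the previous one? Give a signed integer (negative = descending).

2

Taking 7-note groups, the heads are Eb3, F3, G3: the pattern moves up a 2nd.
Eb3 to F3 spans +2 semitones.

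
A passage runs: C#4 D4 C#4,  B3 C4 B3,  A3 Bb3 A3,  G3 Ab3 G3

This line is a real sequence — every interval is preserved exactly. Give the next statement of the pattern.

Unit = 3 notes; the statements start on C#4, B3, A3, G3, moving down a 2nd each time.
Statement 5 starts on F3 and keeps the same exact contour: F3 Gb3 F3.

F3 Gb3 F3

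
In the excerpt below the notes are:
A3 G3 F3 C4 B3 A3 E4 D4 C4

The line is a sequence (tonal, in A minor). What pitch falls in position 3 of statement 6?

B4

The unit is 3 notes. Position-3 pitches of the 3 shown cells: F3, A3, C4.
Extending up a 3rd: E4 → G4 → B4.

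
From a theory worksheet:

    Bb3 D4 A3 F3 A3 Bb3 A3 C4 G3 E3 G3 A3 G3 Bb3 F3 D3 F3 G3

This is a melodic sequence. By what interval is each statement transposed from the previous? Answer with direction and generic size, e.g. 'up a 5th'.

down a 2nd

The 6-note cells begin on Bb3, A3, G3 — each down a 2nd from the last.
Bb3 to A3 is down a 2nd.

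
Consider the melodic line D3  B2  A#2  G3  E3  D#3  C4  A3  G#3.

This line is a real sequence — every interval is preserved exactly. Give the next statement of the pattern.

The 3-note cells begin on D3, G3, C4 — each up a 4th from the last.
So cell 4 is F4 D4 C#4.

F4 D4 C#4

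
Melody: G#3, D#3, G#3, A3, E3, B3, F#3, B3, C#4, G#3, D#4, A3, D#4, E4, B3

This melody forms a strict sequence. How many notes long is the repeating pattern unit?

5

15 notes total. Splitting into 3 groups of 5:
G#3 D#3 G#3 A3 E3 | B3 F#3 B3 C#4 G#3 | D#4 A3 D#4 E4 B3
That's a consistent up a 3rd shift per cell, and no other grouping gives one.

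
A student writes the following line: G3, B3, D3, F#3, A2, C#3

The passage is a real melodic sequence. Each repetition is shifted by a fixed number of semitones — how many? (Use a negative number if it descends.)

With a 2-note motive the entries are G3, D3, A2, each down a 4th from the previous.
G3→D3 is 50 − 55 = -5 semitones.

-5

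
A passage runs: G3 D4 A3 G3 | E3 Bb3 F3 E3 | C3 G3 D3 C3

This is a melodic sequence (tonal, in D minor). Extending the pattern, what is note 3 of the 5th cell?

G2

Grouping in 4s, the 3rd note of each cell is A3, F3, D3.
Extending down a 3rd: Bb2 → G2.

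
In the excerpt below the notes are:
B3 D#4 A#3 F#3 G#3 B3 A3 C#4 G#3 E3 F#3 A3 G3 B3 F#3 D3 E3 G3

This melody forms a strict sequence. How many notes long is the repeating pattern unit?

6

There are 18 notes; a 6-note unit gives 3 cells:
B3 D#4 A#3 F#3 G#3 B3 | A3 C#4 G#3 E3 F#3 A3 | G3 B3 F#3 D3 E3 G3
Each cell is the previous one down a 2nd — so the unit is 6 notes.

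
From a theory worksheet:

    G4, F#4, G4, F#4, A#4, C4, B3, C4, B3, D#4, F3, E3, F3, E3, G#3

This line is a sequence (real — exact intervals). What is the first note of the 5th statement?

Eb2

Taking 5-note groups, the heads are G4, C4, F3: the pattern moves down a 5th.
Extending the heads down a 5th: Bb2 → Eb2.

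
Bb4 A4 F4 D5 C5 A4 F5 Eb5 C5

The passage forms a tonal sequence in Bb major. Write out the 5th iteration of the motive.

C6 Bb5 G5

Taking 3-note groups, the heads are Bb4, D5, F5: the pattern moves up a 3rd.
Continuing the starts: A5 → C6.
From C6 the diatonic shape gives C6 Bb5 G5.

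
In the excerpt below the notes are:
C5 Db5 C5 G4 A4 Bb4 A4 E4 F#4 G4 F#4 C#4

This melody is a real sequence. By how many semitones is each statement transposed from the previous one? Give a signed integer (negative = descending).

-3

Taking 4-note groups, the heads are C5, A4, F#4: the pattern moves down a 3rd.
Counting half-steps from C5 to A4: -3.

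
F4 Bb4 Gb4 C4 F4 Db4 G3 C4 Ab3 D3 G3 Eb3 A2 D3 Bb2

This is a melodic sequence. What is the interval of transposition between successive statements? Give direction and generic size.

Unit = 3 notes; the statements start on F4, C4, G3, D3, A2, moving down a 4th each time.
From F4 to C4: down a 4th.

down a 4th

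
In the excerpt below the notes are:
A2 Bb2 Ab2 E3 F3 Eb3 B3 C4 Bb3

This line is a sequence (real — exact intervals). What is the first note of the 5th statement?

Unit = 3 notes; the statements start on A2, E3, B3, moving up a 5th each time.
Continuing: F#4 → C#5. Statement 5 starts on C#5.

C#5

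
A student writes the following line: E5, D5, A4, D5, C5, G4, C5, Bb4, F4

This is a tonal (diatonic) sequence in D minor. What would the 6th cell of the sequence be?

G4 F4 C4

Unit = 3 notes; the statements start on E5, D5, C5, moving down a 2nd each time.
Extending down a 2nd: Bb4 → A4 → G4.
So cell 6 is G4 F4 C4.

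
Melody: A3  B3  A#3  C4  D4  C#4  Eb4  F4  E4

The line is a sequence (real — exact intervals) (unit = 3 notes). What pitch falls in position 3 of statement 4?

G4

The unit is 3 notes. Position-3 pitches of the 3 shown cells: A#3, C#4, E4.
One more up a 3rd gives G4.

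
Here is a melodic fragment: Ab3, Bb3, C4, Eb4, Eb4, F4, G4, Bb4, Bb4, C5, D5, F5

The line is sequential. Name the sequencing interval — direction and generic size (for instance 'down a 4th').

The 4-note cells begin on Ab3, Eb4, Bb4 — each up a 5th from the last.
Ab3 to Eb4 is up a 5th.

up a 5th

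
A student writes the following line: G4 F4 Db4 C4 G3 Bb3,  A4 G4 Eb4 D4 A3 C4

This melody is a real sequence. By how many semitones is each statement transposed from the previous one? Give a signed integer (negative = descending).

Unit = 6 notes; the statements start on G4, A4, moving up a 2nd each time.
G4→A4 is 69 − 67 = 2 semitones.

2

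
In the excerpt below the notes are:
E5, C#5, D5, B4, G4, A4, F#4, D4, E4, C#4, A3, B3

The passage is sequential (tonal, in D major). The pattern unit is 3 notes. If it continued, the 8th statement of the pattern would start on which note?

The 3-note cells begin on E5, B4, F#4, C#4 — each down a 4th from the last.
Continuing: G3 → D3 → A2 → E2. Statement 8 starts on E2.

E2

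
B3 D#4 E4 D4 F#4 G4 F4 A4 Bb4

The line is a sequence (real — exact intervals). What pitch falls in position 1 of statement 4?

Ab4

With 3-note cells, note 1 of each statement runs B3, D4, F4.
From F4, up a 3rd gives Ab4.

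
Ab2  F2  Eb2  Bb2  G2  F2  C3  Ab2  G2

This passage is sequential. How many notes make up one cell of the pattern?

3

9 notes total. Splitting into 3 groups of 3:
Ab2 F2 Eb2 | Bb2 G2 F2 | C3 Ab2 G2
Every group is a transposition up a 2nd of the one before; no shorter unit works.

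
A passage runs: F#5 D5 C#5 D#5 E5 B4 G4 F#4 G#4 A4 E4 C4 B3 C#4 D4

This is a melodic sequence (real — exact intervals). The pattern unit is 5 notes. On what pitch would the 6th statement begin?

Unit = 5 notes; the statements start on F#5, B4, E4, moving down a 5th each time.
Continuing: A3 → D3 → G2. Statement 6 starts on G2.

G2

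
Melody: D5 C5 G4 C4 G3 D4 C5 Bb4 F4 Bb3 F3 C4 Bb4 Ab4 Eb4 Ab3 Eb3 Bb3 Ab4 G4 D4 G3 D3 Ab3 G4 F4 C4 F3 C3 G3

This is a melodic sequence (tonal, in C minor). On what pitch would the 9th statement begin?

C4

Unit = 6 notes; the statements start on D5, C5, Bb4, Ab4, G4, moving down a 2nd each time.
Continuing: F4 → Eb4 → D4 → C4. Statement 9 starts on C4.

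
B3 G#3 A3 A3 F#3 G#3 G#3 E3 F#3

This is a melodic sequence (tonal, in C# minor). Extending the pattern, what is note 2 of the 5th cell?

Grouping in 3s, the 2nd note of each cell is G#3, F#3, E3.
Extending down a 2nd: D#3 → C#3.

C#3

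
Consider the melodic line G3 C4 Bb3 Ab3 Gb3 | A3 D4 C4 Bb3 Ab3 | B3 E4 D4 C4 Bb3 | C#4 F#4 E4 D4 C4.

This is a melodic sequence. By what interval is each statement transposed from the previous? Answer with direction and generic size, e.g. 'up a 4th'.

Unit = 5 notes; the statements start on G3, A3, B3, C#4, moving up a 2nd each time.
G3 to A3 is up a 2nd.

up a 2nd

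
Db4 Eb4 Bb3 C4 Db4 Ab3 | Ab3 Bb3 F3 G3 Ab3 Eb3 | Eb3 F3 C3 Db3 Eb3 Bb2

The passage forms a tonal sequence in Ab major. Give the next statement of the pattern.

Bb2 C3 G2 Ab2 Bb2 F2

With a 6-note motive the entries are Db4, Ab3, Eb3, each down a 4th from the previous.
From Bb2 the diatonic shape gives Bb2 C3 G2 Ab2 Bb2 F2.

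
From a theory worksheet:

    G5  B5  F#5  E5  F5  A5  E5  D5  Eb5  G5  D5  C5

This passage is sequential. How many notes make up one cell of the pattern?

4

There are 12 notes; a 4-note unit gives 3 cells:
G5 B5 F#5 E5 | F5 A5 E5 D5 | Eb5 G5 D5 C5
Each cell is the previous one down a 2nd — so the unit is 4 notes.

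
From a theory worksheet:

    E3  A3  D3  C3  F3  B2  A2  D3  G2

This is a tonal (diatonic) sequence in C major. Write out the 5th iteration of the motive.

D2 G2 C2

Unit = 3 notes; the statements start on E3, C3, A2, moving down a 3rd each time.
Carrying on: F2 → D2.
Statement 5 starts on D2 and keeps the same diatonic contour: D2 G2 C2.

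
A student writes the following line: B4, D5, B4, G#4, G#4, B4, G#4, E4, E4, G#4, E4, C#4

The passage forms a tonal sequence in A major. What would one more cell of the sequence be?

C#4 E4 C#4 A3

Unit = 4 notes; the statements start on B4, G#4, E4, moving down a 3rd each time.
Statement 4 starts on C#4 and keeps the same diatonic contour: C#4 E4 C#4 A3.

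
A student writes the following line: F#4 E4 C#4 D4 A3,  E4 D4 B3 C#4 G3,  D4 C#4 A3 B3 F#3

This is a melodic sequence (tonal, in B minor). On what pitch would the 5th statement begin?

B3

Taking 5-note groups, the heads are F#4, E4, D4: the pattern moves down a 2nd.
Extending the heads down a 2nd: C#4 → B3.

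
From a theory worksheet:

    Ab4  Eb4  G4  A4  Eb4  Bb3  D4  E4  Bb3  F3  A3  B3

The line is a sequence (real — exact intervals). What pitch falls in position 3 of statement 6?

Grouping in 4s, the 3rd note of each cell is G4, D4, A3.
Extending down a 4th: E3 → B2 → F#2.

F#2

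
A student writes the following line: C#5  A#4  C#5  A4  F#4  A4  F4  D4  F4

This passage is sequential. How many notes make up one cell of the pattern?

3

Try groups of 3 (3 cells in 9 notes):
C#5 A#4 C#5 | A4 F#4 A4 | F4 D4 F4
Every group is a transposition down a 3rd of the one before; no shorter unit works.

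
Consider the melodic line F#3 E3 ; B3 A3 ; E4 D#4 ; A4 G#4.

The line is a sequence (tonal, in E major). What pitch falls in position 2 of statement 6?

Grouping in 2s, the 2nd note of each cell is E3, A3, D#4, G#4.
Extending up a 4th: C#5 → F#5.

F#5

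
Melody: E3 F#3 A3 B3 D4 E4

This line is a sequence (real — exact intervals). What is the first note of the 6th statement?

Unit = 2 notes; the statements start on E3, A3, D4, moving up a 4th each time.
Extending the heads up a 4th: G4 → C5 → F5.

F5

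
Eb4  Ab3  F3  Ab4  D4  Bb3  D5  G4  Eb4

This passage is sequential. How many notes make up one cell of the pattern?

9 notes total. Splitting into 3 groups of 3:
Eb4 Ab3 F3 | Ab4 D4 Bb3 | D5 G4 Eb4
That's a consistent up a 4th shift per cell, and no other grouping gives one.

3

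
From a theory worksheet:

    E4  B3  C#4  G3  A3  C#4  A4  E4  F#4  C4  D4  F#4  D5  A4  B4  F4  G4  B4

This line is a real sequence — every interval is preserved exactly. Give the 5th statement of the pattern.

C6 G5 A5 Eb5 F5 A5

With a 6-note motive the entries are E4, A4, D5, each up a 4th from the previous.
Continuing the starts: G5 → C6.
Statement 5 starts on C6 and keeps the same exact contour: C6 G5 A5 Eb5 F5 A5.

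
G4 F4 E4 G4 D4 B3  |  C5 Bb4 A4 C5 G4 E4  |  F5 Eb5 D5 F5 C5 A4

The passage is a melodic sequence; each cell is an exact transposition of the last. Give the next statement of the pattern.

With a 6-note motive the entries are G4, C5, F5, each up a 4th from the previous.
From Bb5 the exact shape gives Bb5 Ab5 G5 Bb5 F5 D5.

Bb5 Ab5 G5 Bb5 F5 D5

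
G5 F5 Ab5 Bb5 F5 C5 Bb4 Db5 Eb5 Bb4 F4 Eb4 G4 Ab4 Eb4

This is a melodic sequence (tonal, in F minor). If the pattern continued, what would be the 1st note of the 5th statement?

With 5-note cells, note 1 of each statement runs G5, C5, F4.
Extending down a 5th: Bb3 → Eb3.

Eb3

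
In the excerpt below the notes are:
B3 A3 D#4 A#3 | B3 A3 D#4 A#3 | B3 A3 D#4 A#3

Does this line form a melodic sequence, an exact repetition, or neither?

repetition

Each 4-note cell is identical (B3 A3 D#4 A#3), restated at the same pitch.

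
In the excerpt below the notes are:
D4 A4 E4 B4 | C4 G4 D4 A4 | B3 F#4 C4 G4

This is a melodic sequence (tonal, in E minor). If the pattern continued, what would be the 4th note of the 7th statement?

C4

The unit is 4 notes. Position-4 pitches of the 3 shown cells: B4, A4, G4.
Extending down a 2nd: F#4 → E4 → D4 → C4.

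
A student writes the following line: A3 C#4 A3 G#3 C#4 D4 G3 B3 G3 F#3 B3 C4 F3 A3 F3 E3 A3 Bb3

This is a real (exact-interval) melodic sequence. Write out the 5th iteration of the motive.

Taking 6-note groups, the heads are A3, G3, F3: the pattern moves down a 2nd.
Carrying on: Eb3 → Db3.
So cell 5 is Db3 F3 Db3 C3 F3 Gb3.

Db3 F3 Db3 C3 F3 Gb3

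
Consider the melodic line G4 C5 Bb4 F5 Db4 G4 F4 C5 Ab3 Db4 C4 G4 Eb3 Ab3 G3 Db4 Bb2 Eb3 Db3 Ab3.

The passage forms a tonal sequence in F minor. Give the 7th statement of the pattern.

C2 F2 Eb2 Bb2

Taking 4-note groups, the heads are G4, Db4, Ab3, Eb3, Bb2: the pattern moves down a 4th.
Carrying on: F2 → C2.
Statement 7 starts on C2 and keeps the same diatonic contour: C2 F2 Eb2 Bb2.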